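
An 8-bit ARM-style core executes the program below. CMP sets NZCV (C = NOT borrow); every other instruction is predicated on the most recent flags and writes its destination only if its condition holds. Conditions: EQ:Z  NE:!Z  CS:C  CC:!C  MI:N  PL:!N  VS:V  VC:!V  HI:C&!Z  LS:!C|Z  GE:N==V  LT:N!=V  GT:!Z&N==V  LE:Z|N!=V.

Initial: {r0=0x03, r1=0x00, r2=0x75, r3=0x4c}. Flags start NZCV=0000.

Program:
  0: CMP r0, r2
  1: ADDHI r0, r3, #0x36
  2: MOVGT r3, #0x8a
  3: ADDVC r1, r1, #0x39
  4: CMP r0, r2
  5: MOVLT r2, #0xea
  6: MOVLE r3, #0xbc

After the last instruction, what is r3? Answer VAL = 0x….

0: ✓ CMP  NZCV=1000
1: · ADDHI
2: · MOVGT
3: ✓ ADDVC  r1←0x39
4: ✓ CMP  NZCV=1000
5: ✓ MOVLT  r2←0xea
6: ✓ MOVLE  r3←0xbc

VAL = 0xbc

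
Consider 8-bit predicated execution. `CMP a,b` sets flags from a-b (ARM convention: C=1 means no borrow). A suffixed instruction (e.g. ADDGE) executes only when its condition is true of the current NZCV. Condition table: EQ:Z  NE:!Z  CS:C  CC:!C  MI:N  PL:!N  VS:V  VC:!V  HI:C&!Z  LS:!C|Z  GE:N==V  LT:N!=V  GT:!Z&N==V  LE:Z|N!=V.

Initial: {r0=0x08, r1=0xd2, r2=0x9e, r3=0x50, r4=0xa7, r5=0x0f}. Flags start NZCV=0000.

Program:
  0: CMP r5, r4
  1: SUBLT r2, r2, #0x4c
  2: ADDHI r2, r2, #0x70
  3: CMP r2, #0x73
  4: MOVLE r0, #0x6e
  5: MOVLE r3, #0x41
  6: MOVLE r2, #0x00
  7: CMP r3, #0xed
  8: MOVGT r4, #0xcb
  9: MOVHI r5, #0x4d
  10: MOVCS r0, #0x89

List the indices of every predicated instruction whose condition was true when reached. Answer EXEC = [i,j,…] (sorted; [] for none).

0: ✓ CMP  NZCV=0000
1: · SUBLT
2: · ADDHI
3: ✓ CMP  NZCV=0011
4: ✓ MOVLE  r0←0x6e
5: ✓ MOVLE  r3←0x41
6: ✓ MOVLE  r2←0x00
7: ✓ CMP  NZCV=0000
8: ✓ MOVGT  r4←0xcb
9: · MOVHI
10: · MOVCS

EXEC = [4,5,6,8]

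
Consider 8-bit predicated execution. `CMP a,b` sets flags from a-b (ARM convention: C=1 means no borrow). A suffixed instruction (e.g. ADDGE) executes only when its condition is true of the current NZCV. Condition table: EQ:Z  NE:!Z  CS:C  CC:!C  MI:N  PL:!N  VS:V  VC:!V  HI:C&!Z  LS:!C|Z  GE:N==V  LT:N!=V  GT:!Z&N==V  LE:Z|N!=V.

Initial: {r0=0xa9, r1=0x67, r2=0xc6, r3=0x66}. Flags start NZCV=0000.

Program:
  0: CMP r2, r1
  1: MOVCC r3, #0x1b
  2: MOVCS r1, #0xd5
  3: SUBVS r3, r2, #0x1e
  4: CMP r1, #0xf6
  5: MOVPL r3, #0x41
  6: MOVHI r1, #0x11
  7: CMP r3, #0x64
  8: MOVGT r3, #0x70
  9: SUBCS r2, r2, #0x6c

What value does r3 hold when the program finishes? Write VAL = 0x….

VAL = 0xa8

0: ✓ CMP  NZCV=0011
1: · MOVCC
2: ✓ MOVCS  r1←0xd5
3: ✓ SUBVS  r3←0xa8
4: ✓ CMP  NZCV=1000
5: · MOVPL
6: · MOVHI
7: ✓ CMP  NZCV=0011
8: · MOVGT
9: ✓ SUBCS  r2←0x5a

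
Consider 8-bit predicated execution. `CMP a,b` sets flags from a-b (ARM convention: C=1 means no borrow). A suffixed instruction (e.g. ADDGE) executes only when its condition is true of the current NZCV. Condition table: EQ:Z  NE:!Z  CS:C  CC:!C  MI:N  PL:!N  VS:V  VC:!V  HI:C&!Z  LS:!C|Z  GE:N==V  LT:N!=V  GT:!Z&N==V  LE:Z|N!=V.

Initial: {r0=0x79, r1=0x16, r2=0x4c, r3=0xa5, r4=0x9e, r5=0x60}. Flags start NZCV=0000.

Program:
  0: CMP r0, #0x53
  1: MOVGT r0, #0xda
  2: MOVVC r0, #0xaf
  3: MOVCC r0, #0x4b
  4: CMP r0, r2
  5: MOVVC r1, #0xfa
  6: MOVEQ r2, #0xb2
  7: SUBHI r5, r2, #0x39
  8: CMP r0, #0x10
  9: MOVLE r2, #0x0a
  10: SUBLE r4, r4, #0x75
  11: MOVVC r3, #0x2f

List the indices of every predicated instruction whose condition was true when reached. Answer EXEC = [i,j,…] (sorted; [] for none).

0: ✓ CMP  NZCV=0010
1: ✓ MOVGT  r0←0xda
2: ✓ MOVVC  r0←0xaf
3: · MOVCC
4: ✓ CMP  NZCV=0011
5: · MOVVC
6: · MOVEQ
7: ✓ SUBHI  r5←0x13
8: ✓ CMP  NZCV=1010
9: ✓ MOVLE  r2←0x0a
10: ✓ SUBLE  r4←0x29
11: ✓ MOVVC  r3←0x2f

EXEC = [1,2,7,9,10,11]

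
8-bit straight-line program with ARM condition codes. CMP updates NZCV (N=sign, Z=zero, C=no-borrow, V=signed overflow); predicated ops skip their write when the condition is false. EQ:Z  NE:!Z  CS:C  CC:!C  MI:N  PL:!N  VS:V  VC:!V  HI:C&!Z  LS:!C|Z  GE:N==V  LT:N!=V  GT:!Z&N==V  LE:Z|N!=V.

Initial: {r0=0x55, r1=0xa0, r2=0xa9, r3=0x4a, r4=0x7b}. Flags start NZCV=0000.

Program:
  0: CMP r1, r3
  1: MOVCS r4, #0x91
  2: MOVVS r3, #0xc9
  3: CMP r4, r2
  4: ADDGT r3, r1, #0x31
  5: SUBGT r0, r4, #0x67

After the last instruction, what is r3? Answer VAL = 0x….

[0] flags=0011 → (cmp)
[1] flags=0011 CS?T → r4=0x91
[2] flags=0011 VS?T → r3=0xc9
[3] flags=1000 → (cmp)
[4] flags=1000 GT?F → skip
[5] flags=1000 GT?F → skip

VAL = 0xc9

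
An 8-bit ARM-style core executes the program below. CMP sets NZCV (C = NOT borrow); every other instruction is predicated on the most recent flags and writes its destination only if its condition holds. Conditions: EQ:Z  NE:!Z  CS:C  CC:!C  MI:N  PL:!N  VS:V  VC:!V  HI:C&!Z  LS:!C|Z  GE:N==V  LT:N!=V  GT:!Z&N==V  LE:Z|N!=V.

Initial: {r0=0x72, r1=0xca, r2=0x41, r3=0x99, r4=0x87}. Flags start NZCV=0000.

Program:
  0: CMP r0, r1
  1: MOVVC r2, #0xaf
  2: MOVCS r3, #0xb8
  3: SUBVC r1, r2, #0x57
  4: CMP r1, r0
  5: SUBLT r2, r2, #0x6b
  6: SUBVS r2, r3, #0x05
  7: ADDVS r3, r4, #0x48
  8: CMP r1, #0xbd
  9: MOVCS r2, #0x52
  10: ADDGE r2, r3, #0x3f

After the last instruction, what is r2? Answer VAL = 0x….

VAL = 0x0e

[0] flags=1001 → (cmp)
[1] flags=1001 VC?F → skip
[2] flags=1001 CS?F → skip
[3] flags=1001 VC?F → skip
[4] flags=0011 → (cmp)
[5] flags=0011 LT?T → r2=0xd6
[6] flags=0011 VS?T → r2=0x94
[7] flags=0011 VS?T → r3=0xcf
[8] flags=0010 → (cmp)
[9] flags=0010 CS?T → r2=0x52
[10] flags=0010 GE?T → r2=0x0e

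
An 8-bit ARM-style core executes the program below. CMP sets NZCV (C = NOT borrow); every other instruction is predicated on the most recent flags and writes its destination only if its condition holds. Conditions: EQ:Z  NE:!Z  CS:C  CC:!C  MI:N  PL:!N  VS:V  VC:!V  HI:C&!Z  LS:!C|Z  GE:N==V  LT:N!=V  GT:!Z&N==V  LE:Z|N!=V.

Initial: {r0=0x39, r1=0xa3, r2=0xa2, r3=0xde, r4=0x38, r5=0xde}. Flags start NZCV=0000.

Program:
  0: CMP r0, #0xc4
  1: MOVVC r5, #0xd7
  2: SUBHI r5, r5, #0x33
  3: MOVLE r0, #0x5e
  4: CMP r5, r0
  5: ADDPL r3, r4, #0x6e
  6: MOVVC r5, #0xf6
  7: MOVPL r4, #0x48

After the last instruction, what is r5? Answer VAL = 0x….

[0] flags=0000 → (cmp)
[1] flags=0000 VC?T → r5=0xd7
[2] flags=0000 HI?F → skip
[3] flags=0000 LE?F → skip
[4] flags=1010 → (cmp)
[5] flags=1010 PL?F → skip
[6] flags=1010 VC?T → r5=0xf6
[7] flags=1010 PL?F → skip

VAL = 0xf6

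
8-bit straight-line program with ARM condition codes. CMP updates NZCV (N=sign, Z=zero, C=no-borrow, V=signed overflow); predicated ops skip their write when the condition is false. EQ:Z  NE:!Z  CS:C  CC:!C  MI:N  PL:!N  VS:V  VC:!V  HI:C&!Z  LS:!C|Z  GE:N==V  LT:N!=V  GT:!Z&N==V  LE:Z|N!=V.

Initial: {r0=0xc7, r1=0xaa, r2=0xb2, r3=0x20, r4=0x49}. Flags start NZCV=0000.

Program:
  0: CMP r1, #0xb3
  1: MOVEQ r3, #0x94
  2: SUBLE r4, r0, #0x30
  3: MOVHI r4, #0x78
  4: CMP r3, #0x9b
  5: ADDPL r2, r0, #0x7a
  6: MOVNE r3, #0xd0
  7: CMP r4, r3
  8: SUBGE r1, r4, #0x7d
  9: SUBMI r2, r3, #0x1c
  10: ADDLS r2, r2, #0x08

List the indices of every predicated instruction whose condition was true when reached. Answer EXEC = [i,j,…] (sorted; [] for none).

0: ✓ CMP  NZCV=1000
1: · MOVEQ
2: ✓ SUBLE  r4←0x97
3: · MOVHI
4: ✓ CMP  NZCV=1001
5: · ADDPL
6: ✓ MOVNE  r3←0xd0
7: ✓ CMP  NZCV=1000
8: · SUBGE
9: ✓ SUBMI  r2←0xb4
10: ✓ ADDLS  r2←0xbc

EXEC = [2,6,9,10]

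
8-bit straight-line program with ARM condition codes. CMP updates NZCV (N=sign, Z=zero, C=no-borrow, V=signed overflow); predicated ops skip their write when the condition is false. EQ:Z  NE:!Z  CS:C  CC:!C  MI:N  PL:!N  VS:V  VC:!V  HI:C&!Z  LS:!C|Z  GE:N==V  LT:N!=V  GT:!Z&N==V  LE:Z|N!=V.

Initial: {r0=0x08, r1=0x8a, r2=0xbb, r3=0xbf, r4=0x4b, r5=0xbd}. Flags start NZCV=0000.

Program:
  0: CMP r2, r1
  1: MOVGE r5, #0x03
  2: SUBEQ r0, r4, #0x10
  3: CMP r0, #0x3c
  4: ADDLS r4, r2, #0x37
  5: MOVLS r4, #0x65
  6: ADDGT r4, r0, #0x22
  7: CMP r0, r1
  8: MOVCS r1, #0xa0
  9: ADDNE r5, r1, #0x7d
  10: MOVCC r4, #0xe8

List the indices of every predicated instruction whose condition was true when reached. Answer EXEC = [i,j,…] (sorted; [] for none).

[0] flags=0010 → (cmp)
[1] flags=0010 GE?T → r5=0x03
[2] flags=0010 EQ?F → skip
[3] flags=1000 → (cmp)
[4] flags=1000 LS?T → r4=0xf2
[5] flags=1000 LS?T → r4=0x65
[6] flags=1000 GT?F → skip
[7] flags=0000 → (cmp)
[8] flags=0000 CS?F → skip
[9] flags=0000 NE?T → r5=0x07
[10] flags=0000 CC?T → r4=0xe8

EXEC = [1,4,5,9,10]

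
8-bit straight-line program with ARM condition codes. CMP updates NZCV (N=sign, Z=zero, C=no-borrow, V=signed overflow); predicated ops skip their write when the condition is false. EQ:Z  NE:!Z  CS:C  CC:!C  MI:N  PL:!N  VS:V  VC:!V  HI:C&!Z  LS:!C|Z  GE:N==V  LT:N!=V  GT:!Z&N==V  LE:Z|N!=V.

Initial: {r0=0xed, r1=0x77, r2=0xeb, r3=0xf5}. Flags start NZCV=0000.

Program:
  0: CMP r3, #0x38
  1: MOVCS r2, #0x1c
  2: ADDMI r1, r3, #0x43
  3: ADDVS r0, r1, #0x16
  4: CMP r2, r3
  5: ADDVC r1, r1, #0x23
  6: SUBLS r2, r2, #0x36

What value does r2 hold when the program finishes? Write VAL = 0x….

0: ✓ CMP  NZCV=1010
1: ✓ MOVCS  r2←0x1c
2: ✓ ADDMI  r1←0x38
3: · ADDVS
4: ✓ CMP  NZCV=0000
5: ✓ ADDVC  r1←0x5b
6: ✓ SUBLS  r2←0xe6

VAL = 0xe6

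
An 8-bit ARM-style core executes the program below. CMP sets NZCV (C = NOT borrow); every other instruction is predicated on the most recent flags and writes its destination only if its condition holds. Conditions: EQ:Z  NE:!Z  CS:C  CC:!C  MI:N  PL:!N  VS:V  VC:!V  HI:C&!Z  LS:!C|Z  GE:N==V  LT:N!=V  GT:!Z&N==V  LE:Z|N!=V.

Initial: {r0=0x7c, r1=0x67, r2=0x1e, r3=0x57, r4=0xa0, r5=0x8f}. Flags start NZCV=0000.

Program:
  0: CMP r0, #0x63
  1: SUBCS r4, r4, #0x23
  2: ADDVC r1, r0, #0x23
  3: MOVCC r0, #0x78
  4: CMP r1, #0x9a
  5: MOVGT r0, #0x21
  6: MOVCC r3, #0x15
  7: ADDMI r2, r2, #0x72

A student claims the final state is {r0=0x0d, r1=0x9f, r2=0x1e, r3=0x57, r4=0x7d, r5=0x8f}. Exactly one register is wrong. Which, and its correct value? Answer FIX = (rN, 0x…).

0: ✓ CMP  NZCV=0010
1: ✓ SUBCS  r4←0x7d
2: ✓ ADDVC  r1←0x9f
3: · MOVCC
4: ✓ CMP  NZCV=0010
5: ✓ MOVGT  r0←0x21
6: · MOVCC
7: · ADDMI

FIX = (r0, 0x21)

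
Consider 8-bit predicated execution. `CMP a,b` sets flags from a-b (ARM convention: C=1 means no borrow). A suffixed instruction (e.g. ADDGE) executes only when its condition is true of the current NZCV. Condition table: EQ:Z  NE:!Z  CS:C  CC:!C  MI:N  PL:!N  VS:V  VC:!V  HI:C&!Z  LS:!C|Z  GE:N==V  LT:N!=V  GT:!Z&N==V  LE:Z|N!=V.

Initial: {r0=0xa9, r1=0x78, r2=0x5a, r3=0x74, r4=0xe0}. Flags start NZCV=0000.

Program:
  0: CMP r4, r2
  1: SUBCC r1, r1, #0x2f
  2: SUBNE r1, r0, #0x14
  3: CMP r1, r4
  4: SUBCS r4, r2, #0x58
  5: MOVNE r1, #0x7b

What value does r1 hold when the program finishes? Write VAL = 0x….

[0] flags=1010 → (cmp)
[1] flags=1010 CC?F → skip
[2] flags=1010 NE?T → r1=0x95
[3] flags=1000 → (cmp)
[4] flags=1000 CS?F → skip
[5] flags=1000 NE?T → r1=0x7b

VAL = 0x7b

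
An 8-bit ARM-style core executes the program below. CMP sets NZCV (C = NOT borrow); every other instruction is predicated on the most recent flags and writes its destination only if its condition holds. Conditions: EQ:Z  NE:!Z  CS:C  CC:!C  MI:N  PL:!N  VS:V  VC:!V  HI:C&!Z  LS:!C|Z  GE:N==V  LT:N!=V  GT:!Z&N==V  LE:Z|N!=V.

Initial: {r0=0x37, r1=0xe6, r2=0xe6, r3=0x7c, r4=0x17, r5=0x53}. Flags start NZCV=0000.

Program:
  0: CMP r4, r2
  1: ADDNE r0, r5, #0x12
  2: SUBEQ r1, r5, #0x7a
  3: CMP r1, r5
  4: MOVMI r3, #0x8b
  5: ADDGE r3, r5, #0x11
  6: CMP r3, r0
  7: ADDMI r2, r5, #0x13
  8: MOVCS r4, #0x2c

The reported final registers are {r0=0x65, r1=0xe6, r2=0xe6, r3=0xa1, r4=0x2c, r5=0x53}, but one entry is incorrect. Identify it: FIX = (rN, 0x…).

FIX = (r3, 0x8b)

0: ✓ CMP  NZCV=0000
1: ✓ ADDNE  r0←0x65
2: · SUBEQ
3: ✓ CMP  NZCV=1010
4: ✓ MOVMI  r3←0x8b
5: · ADDGE
6: ✓ CMP  NZCV=0011
7: · ADDMI
8: ✓ MOVCS  r4←0x2c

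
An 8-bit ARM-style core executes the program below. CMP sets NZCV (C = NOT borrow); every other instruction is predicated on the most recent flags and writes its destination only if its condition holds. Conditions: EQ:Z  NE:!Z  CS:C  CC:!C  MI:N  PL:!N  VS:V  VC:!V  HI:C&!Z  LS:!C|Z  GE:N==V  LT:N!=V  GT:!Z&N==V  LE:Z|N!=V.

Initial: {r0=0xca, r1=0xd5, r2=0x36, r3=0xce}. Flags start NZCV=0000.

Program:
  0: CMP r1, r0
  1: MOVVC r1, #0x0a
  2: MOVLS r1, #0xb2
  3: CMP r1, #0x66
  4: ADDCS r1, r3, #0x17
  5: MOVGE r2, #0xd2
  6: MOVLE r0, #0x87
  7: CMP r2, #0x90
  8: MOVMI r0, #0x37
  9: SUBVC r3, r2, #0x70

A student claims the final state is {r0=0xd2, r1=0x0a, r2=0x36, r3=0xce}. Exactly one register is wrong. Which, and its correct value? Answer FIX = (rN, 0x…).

FIX = (r0, 0x37)

0: ✓ CMP  NZCV=0010
1: ✓ MOVVC  r1←0x0a
2: · MOVLS
3: ✓ CMP  NZCV=1000
4: · ADDCS
5: · MOVGE
6: ✓ MOVLE  r0←0x87
7: ✓ CMP  NZCV=1001
8: ✓ MOVMI  r0←0x37
9: · SUBVC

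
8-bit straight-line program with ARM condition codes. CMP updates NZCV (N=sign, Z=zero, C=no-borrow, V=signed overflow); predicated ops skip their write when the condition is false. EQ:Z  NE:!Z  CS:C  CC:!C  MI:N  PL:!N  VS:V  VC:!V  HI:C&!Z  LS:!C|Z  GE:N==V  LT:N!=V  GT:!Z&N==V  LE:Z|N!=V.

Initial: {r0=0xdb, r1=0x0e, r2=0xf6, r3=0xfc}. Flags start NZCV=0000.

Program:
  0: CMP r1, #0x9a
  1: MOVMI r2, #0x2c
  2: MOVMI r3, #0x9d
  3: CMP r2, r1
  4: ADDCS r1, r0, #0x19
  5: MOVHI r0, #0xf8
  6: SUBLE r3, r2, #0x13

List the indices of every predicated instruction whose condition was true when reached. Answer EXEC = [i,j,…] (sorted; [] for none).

EXEC = [4,5,6]

0: ✓ CMP  NZCV=0000
1: · MOVMI
2: · MOVMI
3: ✓ CMP  NZCV=1010
4: ✓ ADDCS  r1←0xf4
5: ✓ MOVHI  r0←0xf8
6: ✓ SUBLE  r3←0xe3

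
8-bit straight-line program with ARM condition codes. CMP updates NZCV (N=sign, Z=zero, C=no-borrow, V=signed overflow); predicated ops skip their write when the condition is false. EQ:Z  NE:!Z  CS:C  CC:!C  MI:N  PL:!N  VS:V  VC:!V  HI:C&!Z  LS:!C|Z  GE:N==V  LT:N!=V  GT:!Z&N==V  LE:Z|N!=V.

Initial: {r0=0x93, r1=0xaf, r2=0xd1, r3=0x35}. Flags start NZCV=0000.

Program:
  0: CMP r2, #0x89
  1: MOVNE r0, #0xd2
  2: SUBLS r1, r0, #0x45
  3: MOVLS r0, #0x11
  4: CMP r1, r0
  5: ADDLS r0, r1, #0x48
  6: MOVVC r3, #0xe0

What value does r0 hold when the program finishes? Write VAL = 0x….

VAL = 0xf7

[0] flags=0010 → (cmp)
[1] flags=0010 NE?T → r0=0xd2
[2] flags=0010 LS?F → skip
[3] flags=0010 LS?F → skip
[4] flags=1000 → (cmp)
[5] flags=1000 LS?T → r0=0xf7
[6] flags=1000 VC?T → r3=0xe0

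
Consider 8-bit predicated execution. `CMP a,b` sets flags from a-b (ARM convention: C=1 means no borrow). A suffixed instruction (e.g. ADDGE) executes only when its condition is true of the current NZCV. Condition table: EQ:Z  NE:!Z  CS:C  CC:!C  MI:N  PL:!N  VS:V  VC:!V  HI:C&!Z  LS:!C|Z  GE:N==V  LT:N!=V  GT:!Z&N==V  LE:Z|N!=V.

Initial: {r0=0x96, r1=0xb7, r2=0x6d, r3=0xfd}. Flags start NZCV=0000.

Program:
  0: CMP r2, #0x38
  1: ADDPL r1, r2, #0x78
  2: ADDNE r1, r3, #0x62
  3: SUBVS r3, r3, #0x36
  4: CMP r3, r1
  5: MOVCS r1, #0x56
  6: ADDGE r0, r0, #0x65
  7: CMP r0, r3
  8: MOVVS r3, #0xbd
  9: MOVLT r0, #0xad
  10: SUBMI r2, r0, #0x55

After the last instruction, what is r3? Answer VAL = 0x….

[0] flags=0010 → (cmp)
[1] flags=0010 PL?T → r1=0xe5
[2] flags=0010 NE?T → r1=0x5f
[3] flags=0010 VS?F → skip
[4] flags=1010 → (cmp)
[5] flags=1010 CS?T → r1=0x56
[6] flags=1010 GE?F → skip
[7] flags=1000 → (cmp)
[8] flags=1000 VS?F → skip
[9] flags=1000 LT?T → r0=0xad
[10] flags=1000 MI?T → r2=0x58

VAL = 0xfd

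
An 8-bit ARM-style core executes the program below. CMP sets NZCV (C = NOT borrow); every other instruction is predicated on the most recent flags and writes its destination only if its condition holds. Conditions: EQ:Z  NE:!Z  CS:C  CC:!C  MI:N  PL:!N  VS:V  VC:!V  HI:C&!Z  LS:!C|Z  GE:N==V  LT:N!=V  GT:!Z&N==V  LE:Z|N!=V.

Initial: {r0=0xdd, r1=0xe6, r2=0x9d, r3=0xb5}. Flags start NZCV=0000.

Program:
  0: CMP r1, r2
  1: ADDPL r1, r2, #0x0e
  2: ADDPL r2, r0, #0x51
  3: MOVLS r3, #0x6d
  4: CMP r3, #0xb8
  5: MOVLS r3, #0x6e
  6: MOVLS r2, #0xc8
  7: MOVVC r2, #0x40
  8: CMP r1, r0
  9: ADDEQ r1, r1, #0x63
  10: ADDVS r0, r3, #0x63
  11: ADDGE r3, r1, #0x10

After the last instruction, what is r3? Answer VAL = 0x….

[0] flags=0010 → (cmp)
[1] flags=0010 PL?T → r1=0xab
[2] flags=0010 PL?T → r2=0x2e
[3] flags=0010 LS?F → skip
[4] flags=1000 → (cmp)
[5] flags=1000 LS?T → r3=0x6e
[6] flags=1000 LS?T → r2=0xc8
[7] flags=1000 VC?T → r2=0x40
[8] flags=1000 → (cmp)
[9] flags=1000 EQ?F → skip
[10] flags=1000 VS?F → skip
[11] flags=1000 GE?F → skip

VAL = 0x6e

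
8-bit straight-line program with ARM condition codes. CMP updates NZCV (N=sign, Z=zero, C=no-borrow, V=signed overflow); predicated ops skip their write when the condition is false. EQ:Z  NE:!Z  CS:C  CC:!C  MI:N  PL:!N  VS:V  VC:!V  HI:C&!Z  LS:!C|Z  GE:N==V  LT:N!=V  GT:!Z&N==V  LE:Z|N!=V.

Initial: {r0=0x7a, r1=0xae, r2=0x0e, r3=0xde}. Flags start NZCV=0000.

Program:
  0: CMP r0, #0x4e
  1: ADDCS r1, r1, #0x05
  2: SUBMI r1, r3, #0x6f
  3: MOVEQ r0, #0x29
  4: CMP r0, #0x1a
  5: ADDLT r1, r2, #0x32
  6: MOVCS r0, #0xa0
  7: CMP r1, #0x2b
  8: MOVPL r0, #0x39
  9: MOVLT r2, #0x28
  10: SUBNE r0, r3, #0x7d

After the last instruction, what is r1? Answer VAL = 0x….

VAL = 0xb3

0: ✓ CMP  NZCV=0010
1: ✓ ADDCS  r1←0xb3
2: · SUBMI
3: · MOVEQ
4: ✓ CMP  NZCV=0010
5: · ADDLT
6: ✓ MOVCS  r0←0xa0
7: ✓ CMP  NZCV=1010
8: · MOVPL
9: ✓ MOVLT  r2←0x28
10: ✓ SUBNE  r0←0x61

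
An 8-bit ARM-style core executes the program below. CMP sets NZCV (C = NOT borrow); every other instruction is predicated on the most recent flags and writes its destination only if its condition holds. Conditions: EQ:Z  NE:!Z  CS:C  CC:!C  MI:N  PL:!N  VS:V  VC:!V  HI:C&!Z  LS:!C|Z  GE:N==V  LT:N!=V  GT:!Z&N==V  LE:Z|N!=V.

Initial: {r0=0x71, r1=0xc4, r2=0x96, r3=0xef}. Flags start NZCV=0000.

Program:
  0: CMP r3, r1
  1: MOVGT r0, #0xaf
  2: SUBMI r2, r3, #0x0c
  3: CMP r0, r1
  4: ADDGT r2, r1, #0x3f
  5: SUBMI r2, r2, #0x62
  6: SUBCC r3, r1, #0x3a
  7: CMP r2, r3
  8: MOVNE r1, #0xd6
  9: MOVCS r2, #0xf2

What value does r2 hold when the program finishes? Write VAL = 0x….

VAL = 0x34

0: ✓ CMP  NZCV=0010
1: ✓ MOVGT  r0←0xaf
2: · SUBMI
3: ✓ CMP  NZCV=1000
4: · ADDGT
5: ✓ SUBMI  r2←0x34
6: ✓ SUBCC  r3←0x8a
7: ✓ CMP  NZCV=1001
8: ✓ MOVNE  r1←0xd6
9: · MOVCS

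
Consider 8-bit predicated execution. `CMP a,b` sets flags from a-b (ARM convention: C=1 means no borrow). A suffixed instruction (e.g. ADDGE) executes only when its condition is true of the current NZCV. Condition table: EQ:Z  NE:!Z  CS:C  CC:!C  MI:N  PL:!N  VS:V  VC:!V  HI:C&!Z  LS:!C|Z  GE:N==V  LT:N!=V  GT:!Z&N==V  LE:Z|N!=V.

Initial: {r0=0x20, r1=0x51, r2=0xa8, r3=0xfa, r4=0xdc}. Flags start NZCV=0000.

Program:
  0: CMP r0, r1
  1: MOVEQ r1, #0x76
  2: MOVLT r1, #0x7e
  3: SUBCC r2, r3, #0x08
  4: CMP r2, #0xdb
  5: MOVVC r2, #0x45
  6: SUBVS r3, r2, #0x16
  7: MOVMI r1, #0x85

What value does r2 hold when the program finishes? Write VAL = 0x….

[0] flags=1000 → (cmp)
[1] flags=1000 EQ?F → skip
[2] flags=1000 LT?T → r1=0x7e
[3] flags=1000 CC?T → r2=0xf2
[4] flags=0010 → (cmp)
[5] flags=0010 VC?T → r2=0x45
[6] flags=0010 VS?F → skip
[7] flags=0010 MI?F → skip

VAL = 0x45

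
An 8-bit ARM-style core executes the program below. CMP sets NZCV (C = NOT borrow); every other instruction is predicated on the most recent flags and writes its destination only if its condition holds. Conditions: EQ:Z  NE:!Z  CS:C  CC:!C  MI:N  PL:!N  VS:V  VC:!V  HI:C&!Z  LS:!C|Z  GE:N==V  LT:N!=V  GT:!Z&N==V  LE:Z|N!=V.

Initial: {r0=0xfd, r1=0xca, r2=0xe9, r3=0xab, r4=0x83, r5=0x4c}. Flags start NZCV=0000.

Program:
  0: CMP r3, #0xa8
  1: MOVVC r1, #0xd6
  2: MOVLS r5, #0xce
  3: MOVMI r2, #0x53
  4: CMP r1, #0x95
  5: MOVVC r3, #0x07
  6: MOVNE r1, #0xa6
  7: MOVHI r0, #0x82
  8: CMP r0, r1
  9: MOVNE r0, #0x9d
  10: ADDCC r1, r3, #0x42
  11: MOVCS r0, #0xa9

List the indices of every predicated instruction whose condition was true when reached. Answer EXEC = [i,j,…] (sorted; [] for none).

EXEC = [1,5,6,7,9,10]

[0] flags=0010 → (cmp)
[1] flags=0010 VC?T → r1=0xd6
[2] flags=0010 LS?F → skip
[3] flags=0010 MI?F → skip
[4] flags=0010 → (cmp)
[5] flags=0010 VC?T → r3=0x07
[6] flags=0010 NE?T → r1=0xa6
[7] flags=0010 HI?T → r0=0x82
[8] flags=1000 → (cmp)
[9] flags=1000 NE?T → r0=0x9d
[10] flags=1000 CC?T → r1=0x49
[11] flags=1000 CS?F → skip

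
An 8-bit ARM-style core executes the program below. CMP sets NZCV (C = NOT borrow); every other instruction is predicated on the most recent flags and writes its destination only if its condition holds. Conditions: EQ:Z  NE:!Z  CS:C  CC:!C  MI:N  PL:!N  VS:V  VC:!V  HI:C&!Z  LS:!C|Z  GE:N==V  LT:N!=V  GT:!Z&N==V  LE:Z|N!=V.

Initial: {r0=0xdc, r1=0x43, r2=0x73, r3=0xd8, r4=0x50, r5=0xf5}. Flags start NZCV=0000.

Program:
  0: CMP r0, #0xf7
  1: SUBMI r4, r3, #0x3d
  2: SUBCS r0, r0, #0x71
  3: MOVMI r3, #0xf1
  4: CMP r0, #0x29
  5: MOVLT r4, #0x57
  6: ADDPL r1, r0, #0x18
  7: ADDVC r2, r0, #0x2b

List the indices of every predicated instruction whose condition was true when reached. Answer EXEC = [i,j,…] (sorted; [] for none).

[0] flags=1000 → (cmp)
[1] flags=1000 MI?T → r4=0x9b
[2] flags=1000 CS?F → skip
[3] flags=1000 MI?T → r3=0xf1
[4] flags=1010 → (cmp)
[5] flags=1010 LT?T → r4=0x57
[6] flags=1010 PL?F → skip
[7] flags=1010 VC?T → r2=0x07

EXEC = [1,3,5,7]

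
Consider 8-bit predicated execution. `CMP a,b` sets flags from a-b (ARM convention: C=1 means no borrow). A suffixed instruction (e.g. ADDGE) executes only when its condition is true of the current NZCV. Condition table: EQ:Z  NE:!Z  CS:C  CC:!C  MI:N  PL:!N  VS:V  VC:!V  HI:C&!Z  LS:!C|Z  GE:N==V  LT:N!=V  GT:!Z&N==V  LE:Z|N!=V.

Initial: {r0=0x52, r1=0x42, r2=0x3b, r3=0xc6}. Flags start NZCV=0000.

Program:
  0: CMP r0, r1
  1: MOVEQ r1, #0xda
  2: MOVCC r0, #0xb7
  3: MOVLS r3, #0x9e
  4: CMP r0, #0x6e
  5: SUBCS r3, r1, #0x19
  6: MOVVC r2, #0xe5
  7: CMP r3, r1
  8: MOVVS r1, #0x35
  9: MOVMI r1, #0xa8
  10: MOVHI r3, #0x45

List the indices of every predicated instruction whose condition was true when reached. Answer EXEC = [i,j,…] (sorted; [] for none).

EXEC = [6,9,10]

0: ✓ CMP  NZCV=0010
1: · MOVEQ
2: · MOVCC
3: · MOVLS
4: ✓ CMP  NZCV=1000
5: · SUBCS
6: ✓ MOVVC  r2←0xe5
7: ✓ CMP  NZCV=1010
8: · MOVVS
9: ✓ MOVMI  r1←0xa8
10: ✓ MOVHI  r3←0x45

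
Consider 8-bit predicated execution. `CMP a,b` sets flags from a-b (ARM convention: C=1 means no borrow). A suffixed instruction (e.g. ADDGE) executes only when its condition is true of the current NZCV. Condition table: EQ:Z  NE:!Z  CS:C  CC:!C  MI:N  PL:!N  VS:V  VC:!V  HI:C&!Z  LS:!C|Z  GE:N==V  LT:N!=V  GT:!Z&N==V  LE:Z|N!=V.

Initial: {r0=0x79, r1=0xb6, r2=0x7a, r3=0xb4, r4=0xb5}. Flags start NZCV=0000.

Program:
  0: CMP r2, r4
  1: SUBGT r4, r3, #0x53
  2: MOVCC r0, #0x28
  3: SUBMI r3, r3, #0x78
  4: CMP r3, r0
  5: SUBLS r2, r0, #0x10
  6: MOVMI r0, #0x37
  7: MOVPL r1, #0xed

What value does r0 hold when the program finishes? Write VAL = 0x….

0: ✓ CMP  NZCV=1001
1: ✓ SUBGT  r4←0x61
2: ✓ MOVCC  r0←0x28
3: ✓ SUBMI  r3←0x3c
4: ✓ CMP  NZCV=0010
5: · SUBLS
6: · MOVMI
7: ✓ MOVPL  r1←0xed

VAL = 0x28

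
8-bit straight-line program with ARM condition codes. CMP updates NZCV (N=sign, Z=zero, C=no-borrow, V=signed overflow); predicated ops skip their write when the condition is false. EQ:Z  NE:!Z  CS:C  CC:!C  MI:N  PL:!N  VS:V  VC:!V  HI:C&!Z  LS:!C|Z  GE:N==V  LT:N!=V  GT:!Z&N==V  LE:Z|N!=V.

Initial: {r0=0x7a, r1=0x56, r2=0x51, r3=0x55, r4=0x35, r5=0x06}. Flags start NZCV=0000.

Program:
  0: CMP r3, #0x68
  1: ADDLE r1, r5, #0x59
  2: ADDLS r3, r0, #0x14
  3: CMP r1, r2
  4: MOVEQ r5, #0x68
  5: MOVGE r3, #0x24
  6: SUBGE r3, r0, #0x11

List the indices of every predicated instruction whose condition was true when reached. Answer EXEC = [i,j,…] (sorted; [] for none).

EXEC = [1,2,5,6]

0: ✓ CMP  NZCV=1000
1: ✓ ADDLE  r1←0x5f
2: ✓ ADDLS  r3←0x8e
3: ✓ CMP  NZCV=0010
4: · MOVEQ
5: ✓ MOVGE  r3←0x24
6: ✓ SUBGE  r3←0x69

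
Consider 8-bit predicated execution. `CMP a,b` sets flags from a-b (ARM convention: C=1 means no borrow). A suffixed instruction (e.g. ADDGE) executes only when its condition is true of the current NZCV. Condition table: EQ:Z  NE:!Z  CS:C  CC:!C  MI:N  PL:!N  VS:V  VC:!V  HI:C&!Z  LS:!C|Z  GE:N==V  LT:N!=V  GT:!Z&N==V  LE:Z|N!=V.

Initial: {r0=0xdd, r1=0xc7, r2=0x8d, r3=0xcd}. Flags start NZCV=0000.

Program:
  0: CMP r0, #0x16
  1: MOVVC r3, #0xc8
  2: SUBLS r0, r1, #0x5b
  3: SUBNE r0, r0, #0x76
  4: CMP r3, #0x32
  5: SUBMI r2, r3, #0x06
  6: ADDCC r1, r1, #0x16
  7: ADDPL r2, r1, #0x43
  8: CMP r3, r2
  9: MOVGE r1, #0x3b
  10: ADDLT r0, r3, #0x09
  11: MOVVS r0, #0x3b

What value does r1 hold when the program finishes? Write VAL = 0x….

[0] flags=1010 → (cmp)
[1] flags=1010 VC?T → r3=0xc8
[2] flags=1010 LS?F → skip
[3] flags=1010 NE?T → r0=0x67
[4] flags=1010 → (cmp)
[5] flags=1010 MI?T → r2=0xc2
[6] flags=1010 CC?F → skip
[7] flags=1010 PL?F → skip
[8] flags=0010 → (cmp)
[9] flags=0010 GE?T → r1=0x3b
[10] flags=0010 LT?F → skip
[11] flags=0010 VS?F → skip

VAL = 0x3b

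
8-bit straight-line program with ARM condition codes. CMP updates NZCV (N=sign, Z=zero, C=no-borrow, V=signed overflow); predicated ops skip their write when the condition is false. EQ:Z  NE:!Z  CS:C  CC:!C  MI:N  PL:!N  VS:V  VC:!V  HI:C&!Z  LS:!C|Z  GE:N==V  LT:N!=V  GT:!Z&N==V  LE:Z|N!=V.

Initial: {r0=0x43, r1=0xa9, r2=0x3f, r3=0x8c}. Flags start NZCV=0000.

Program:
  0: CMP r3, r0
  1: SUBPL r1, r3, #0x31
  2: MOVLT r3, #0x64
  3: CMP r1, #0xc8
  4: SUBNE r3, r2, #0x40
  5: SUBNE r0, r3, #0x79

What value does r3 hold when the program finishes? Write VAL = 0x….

[0] flags=0011 → (cmp)
[1] flags=0011 PL?T → r1=0x5b
[2] flags=0011 LT?T → r3=0x64
[3] flags=1001 → (cmp)
[4] flags=1001 NE?T → r3=0xff
[5] flags=1001 NE?T → r0=0x86

VAL = 0xff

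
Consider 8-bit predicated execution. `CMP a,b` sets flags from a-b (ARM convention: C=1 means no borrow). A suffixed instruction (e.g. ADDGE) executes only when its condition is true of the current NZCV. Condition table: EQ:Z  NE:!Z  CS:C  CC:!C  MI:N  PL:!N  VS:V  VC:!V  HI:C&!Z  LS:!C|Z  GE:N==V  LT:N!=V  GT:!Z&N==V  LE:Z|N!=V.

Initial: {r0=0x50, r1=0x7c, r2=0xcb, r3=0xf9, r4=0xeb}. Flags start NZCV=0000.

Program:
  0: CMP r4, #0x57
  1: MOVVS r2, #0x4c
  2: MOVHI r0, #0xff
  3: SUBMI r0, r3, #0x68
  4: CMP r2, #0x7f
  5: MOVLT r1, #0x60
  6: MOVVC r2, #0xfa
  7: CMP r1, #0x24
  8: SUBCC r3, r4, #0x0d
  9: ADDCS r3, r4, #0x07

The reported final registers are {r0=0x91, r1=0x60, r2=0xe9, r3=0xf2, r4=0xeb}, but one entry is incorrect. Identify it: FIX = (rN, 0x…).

[0] flags=1010 → (cmp)
[1] flags=1010 VS?F → skip
[2] flags=1010 HI?T → r0=0xff
[3] flags=1010 MI?T → r0=0x91
[4] flags=0011 → (cmp)
[5] flags=0011 LT?T → r1=0x60
[6] flags=0011 VC?F → skip
[7] flags=0010 → (cmp)
[8] flags=0010 CC?F → skip
[9] flags=0010 CS?T → r3=0xf2

FIX = (r2, 0xcb)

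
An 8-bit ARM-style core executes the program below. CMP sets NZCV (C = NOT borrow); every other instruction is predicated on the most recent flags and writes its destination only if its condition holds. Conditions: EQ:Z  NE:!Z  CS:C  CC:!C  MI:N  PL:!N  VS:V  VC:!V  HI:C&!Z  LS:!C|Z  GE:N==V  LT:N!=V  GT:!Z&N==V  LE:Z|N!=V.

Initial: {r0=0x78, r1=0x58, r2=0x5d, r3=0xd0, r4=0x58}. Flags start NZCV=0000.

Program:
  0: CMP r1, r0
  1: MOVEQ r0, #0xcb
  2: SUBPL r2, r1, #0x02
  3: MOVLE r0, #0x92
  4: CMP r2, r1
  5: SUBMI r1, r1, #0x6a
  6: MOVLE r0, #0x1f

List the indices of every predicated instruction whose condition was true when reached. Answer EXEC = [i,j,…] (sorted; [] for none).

EXEC = [3]

[0] flags=1000 → (cmp)
[1] flags=1000 EQ?F → skip
[2] flags=1000 PL?F → skip
[3] flags=1000 LE?T → r0=0x92
[4] flags=0010 → (cmp)
[5] flags=0010 MI?F → skip
[6] flags=0010 LE?F → skip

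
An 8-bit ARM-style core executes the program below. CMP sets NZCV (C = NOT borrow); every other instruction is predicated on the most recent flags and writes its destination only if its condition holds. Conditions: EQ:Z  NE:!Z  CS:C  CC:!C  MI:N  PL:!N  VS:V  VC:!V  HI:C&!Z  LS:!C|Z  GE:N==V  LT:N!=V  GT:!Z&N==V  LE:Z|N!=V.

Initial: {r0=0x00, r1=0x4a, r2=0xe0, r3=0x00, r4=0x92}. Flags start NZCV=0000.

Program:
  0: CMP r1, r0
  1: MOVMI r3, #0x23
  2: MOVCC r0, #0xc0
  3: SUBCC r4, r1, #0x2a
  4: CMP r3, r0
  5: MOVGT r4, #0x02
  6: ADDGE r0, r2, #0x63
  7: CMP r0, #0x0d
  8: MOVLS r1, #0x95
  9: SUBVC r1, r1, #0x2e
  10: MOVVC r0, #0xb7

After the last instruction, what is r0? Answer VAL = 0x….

VAL = 0xb7

0: ✓ CMP  NZCV=0010
1: · MOVMI
2: · MOVCC
3: · SUBCC
4: ✓ CMP  NZCV=0110
5: · MOVGT
6: ✓ ADDGE  r0←0x43
7: ✓ CMP  NZCV=0010
8: · MOVLS
9: ✓ SUBVC  r1←0x1c
10: ✓ MOVVC  r0←0xb7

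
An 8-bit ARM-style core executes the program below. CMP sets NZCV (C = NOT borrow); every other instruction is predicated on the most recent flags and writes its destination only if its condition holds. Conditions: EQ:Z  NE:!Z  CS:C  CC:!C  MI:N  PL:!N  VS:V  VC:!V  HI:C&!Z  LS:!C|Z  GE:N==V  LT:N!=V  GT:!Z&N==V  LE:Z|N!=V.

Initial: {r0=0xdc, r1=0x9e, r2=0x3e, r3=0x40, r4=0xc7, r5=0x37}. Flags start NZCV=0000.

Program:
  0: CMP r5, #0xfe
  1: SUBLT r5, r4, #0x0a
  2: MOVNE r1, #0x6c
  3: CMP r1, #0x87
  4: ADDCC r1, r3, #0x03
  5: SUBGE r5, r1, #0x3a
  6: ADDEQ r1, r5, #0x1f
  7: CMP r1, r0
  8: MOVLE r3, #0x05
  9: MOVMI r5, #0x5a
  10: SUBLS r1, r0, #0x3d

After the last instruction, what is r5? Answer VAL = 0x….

VAL = 0x09

[0] flags=0000 → (cmp)
[1] flags=0000 LT?F → skip
[2] flags=0000 NE?T → r1=0x6c
[3] flags=1001 → (cmp)
[4] flags=1001 CC?T → r1=0x43
[5] flags=1001 GE?T → r5=0x09
[6] flags=1001 EQ?F → skip
[7] flags=0000 → (cmp)
[8] flags=0000 LE?F → skip
[9] flags=0000 MI?F → skip
[10] flags=0000 LS?T → r1=0x9f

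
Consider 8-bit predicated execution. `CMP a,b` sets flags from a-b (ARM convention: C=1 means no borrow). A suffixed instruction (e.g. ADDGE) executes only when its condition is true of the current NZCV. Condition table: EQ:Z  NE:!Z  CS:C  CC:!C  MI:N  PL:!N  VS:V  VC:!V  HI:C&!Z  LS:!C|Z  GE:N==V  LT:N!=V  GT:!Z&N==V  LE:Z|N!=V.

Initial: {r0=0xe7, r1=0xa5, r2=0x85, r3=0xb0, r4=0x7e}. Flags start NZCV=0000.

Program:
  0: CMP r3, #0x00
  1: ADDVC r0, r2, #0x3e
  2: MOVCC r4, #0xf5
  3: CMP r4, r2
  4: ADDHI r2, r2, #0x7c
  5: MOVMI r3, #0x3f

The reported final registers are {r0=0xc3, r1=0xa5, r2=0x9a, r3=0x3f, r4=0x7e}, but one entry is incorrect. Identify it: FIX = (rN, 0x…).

[0] flags=1010 → (cmp)
[1] flags=1010 VC?T → r0=0xc3
[2] flags=1010 CC?F → skip
[3] flags=1001 → (cmp)
[4] flags=1001 HI?F → skip
[5] flags=1001 MI?T → r3=0x3f

FIX = (r2, 0x85)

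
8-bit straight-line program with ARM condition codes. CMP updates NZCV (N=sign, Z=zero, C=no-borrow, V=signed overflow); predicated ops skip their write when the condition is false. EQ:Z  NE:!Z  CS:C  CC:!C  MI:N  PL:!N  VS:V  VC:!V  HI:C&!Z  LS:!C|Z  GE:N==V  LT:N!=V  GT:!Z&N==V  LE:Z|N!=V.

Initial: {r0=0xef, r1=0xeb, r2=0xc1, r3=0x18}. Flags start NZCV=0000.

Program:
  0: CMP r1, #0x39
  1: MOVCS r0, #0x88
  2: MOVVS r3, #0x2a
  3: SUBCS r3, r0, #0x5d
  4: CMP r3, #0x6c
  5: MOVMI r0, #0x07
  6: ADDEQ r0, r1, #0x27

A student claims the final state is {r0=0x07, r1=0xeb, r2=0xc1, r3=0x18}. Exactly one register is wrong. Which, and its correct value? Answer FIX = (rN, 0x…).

0: ✓ CMP  NZCV=1010
1: ✓ MOVCS  r0←0x88
2: · MOVVS
3: ✓ SUBCS  r3←0x2b
4: ✓ CMP  NZCV=1000
5: ✓ MOVMI  r0←0x07
6: · ADDEQ

FIX = (r3, 0x2b)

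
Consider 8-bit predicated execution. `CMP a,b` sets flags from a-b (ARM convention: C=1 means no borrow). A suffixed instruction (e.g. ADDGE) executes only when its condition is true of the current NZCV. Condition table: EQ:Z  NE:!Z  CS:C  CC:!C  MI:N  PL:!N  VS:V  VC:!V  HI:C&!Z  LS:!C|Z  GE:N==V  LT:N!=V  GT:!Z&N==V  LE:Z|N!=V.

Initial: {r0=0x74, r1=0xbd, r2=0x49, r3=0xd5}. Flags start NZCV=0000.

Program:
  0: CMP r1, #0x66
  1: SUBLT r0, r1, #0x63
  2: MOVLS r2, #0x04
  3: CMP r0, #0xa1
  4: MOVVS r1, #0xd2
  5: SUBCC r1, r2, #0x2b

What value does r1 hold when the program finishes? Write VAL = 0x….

VAL = 0x1e

[0] flags=0011 → (cmp)
[1] flags=0011 LT?T → r0=0x5a
[2] flags=0011 LS?F → skip
[3] flags=1001 → (cmp)
[4] flags=1001 VS?T → r1=0xd2
[5] flags=1001 CC?T → r1=0x1e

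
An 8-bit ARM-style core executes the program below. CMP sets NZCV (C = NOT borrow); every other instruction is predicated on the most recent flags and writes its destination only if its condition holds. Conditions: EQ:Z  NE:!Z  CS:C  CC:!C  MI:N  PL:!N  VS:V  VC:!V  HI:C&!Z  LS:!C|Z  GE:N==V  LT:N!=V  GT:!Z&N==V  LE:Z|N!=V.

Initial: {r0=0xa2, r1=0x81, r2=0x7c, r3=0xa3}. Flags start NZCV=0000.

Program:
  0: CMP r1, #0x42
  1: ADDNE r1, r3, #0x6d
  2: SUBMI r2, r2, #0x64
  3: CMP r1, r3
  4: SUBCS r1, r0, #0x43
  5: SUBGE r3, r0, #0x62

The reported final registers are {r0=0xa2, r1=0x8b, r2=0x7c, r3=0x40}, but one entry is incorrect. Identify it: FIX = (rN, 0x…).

0: ✓ CMP  NZCV=0011
1: ✓ ADDNE  r1←0x10
2: · SUBMI
3: ✓ CMP  NZCV=0000
4: · SUBCS
5: ✓ SUBGE  r3←0x40

FIX = (r1, 0x10)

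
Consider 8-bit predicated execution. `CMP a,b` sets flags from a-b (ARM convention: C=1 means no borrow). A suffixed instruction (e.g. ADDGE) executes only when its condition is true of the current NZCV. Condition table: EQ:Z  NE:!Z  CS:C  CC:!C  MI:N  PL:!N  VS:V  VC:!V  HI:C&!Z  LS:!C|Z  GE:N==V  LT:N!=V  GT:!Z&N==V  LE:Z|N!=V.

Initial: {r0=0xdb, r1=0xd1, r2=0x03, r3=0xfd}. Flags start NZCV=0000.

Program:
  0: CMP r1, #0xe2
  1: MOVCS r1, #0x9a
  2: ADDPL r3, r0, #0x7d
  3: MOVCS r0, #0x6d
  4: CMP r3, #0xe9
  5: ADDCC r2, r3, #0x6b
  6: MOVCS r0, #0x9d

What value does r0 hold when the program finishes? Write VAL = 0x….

0: ✓ CMP  NZCV=1000
1: · MOVCS
2: · ADDPL
3: · MOVCS
4: ✓ CMP  NZCV=0010
5: · ADDCC
6: ✓ MOVCS  r0←0x9d

VAL = 0x9d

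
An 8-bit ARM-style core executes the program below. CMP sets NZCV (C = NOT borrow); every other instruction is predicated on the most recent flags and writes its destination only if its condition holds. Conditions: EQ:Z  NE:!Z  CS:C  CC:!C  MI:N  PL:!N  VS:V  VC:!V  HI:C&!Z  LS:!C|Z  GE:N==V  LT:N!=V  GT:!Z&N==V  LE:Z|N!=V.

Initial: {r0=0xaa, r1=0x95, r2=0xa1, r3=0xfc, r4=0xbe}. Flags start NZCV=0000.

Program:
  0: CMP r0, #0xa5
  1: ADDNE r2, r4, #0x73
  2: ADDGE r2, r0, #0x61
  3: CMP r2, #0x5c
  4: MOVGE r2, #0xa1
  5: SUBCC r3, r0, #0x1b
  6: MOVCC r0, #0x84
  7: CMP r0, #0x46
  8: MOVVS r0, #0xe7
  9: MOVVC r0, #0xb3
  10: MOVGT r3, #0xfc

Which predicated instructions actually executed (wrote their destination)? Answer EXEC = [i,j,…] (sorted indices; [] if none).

EXEC = [1,2,5,6,8]

0: ✓ CMP  NZCV=0010
1: ✓ ADDNE  r2←0x31
2: ✓ ADDGE  r2←0x0b
3: ✓ CMP  NZCV=1000
4: · MOVGE
5: ✓ SUBCC  r3←0x8f
6: ✓ MOVCC  r0←0x84
7: ✓ CMP  NZCV=0011
8: ✓ MOVVS  r0←0xe7
9: · MOVVC
10: · MOVGT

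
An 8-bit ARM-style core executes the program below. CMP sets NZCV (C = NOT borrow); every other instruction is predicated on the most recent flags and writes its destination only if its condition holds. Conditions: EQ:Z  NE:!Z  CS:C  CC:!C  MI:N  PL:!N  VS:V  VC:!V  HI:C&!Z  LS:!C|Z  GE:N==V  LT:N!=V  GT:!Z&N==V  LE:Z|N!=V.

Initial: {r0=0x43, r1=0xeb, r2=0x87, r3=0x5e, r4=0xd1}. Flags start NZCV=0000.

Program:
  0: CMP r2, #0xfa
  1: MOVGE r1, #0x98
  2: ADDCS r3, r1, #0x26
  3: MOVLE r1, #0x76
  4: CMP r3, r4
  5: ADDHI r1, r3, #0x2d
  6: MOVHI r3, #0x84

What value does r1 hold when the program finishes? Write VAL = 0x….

0: ✓ CMP  NZCV=1000
1: · MOVGE
2: · ADDCS
3: ✓ MOVLE  r1←0x76
4: ✓ CMP  NZCV=1001
5: · ADDHI
6: · MOVHI

VAL = 0x76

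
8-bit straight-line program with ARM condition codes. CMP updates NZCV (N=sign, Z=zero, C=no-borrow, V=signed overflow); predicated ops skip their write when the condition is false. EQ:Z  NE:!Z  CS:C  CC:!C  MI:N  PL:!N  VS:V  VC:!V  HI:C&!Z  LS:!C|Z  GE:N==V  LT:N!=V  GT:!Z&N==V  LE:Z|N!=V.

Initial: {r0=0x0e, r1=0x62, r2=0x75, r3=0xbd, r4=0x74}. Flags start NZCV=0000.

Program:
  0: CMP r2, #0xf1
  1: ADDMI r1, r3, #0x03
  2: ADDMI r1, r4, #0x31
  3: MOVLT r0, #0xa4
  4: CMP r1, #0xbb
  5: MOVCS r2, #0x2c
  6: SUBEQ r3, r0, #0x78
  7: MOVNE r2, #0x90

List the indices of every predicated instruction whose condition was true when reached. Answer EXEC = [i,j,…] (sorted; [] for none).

0: ✓ CMP  NZCV=1001
1: ✓ ADDMI  r1←0xc0
2: ✓ ADDMI  r1←0xa5
3: · MOVLT
4: ✓ CMP  NZCV=1000
5: · MOVCS
6: · SUBEQ
7: ✓ MOVNE  r2←0x90

EXEC = [1,2,7]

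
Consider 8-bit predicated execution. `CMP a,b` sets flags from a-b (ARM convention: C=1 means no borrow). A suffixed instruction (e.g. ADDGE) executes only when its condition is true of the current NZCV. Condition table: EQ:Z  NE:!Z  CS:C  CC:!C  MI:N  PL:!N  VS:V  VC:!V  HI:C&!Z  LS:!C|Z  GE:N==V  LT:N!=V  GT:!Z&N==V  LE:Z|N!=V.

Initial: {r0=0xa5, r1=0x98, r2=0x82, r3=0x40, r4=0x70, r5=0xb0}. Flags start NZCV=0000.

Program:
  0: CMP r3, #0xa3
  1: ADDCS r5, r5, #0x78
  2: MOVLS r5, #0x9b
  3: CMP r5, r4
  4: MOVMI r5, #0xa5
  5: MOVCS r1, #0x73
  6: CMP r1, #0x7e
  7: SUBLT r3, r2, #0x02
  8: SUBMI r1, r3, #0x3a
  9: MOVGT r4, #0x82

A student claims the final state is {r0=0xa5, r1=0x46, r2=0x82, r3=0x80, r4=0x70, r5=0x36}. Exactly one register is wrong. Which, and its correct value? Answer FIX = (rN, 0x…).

FIX = (r5, 0x9b)

[0] flags=1001 → (cmp)
[1] flags=1001 CS?F → skip
[2] flags=1001 LS?T → r5=0x9b
[3] flags=0011 → (cmp)
[4] flags=0011 MI?F → skip
[5] flags=0011 CS?T → r1=0x73
[6] flags=1000 → (cmp)
[7] flags=1000 LT?T → r3=0x80
[8] flags=1000 MI?T → r1=0x46
[9] flags=1000 GT?F → skip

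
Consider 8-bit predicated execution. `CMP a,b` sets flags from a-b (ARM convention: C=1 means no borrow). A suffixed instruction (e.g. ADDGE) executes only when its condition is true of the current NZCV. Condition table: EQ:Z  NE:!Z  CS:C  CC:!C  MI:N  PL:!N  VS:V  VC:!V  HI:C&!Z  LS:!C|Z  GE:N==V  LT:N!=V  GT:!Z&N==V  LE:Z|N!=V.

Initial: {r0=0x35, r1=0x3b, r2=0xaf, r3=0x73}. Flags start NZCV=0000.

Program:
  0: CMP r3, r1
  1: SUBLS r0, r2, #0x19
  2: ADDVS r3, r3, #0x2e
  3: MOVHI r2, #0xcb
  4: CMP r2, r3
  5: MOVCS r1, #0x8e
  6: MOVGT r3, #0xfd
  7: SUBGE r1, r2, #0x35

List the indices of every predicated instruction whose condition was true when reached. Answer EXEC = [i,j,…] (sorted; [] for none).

EXEC = [3,5]

0: ✓ CMP  NZCV=0010
1: · SUBLS
2: · ADDVS
3: ✓ MOVHI  r2←0xcb
4: ✓ CMP  NZCV=0011
5: ✓ MOVCS  r1←0x8e
6: · MOVGT
7: · SUBGE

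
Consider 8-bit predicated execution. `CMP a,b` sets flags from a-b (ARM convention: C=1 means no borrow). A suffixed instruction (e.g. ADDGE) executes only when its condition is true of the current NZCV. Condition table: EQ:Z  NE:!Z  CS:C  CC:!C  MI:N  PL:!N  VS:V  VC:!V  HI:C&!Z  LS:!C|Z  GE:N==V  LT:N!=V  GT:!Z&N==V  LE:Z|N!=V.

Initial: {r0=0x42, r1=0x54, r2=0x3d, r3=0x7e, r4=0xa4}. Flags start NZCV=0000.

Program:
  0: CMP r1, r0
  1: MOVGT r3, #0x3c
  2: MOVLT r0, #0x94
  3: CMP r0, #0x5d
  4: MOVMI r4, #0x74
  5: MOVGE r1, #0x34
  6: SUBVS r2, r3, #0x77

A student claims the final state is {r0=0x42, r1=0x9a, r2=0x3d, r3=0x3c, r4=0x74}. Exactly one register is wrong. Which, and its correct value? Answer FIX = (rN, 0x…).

[0] flags=0010 → (cmp)
[1] flags=0010 GT?T → r3=0x3c
[2] flags=0010 LT?F → skip
[3] flags=1000 → (cmp)
[4] flags=1000 MI?T → r4=0x74
[5] flags=1000 GE?F → skip
[6] flags=1000 VS?F → skip

FIX = (r1, 0x54)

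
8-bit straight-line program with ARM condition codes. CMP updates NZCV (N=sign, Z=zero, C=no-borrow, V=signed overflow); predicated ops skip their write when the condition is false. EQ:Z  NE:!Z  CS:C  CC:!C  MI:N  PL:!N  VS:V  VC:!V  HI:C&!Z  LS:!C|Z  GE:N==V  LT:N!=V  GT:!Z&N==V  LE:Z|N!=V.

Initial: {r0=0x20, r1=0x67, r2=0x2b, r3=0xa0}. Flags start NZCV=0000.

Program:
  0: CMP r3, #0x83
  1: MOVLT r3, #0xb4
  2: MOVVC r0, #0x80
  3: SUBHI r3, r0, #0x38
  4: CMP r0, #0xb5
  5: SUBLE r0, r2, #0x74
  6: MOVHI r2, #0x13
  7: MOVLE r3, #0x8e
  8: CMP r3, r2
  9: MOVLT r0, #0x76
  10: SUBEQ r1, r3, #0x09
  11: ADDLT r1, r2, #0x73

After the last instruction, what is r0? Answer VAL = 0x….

VAL = 0x76

[0] flags=0010 → (cmp)
[1] flags=0010 LT?F → skip
[2] flags=0010 VC?T → r0=0x80
[3] flags=0010 HI?T → r3=0x48
[4] flags=1000 → (cmp)
[5] flags=1000 LE?T → r0=0xb7
[6] flags=1000 HI?F → skip
[7] flags=1000 LE?T → r3=0x8e
[8] flags=0011 → (cmp)
[9] flags=0011 LT?T → r0=0x76
[10] flags=0011 EQ?F → skip
[11] flags=0011 LT?T → r1=0x9e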